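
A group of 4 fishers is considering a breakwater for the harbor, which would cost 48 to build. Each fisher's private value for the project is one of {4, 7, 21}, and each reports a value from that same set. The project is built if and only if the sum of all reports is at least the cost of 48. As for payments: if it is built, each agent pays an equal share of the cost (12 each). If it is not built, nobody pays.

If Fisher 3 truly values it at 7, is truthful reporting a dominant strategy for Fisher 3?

Check each profile of the others' reports and compare truth against every alternative report.
Others report (4, 21, 21): truth gives -5, best alternative gives -5.
Others report (7, 21, 21): truth gives -5, best alternative gives -5.
Others report (21, 4, 21): truth gives -5, best alternative gives -5.
Others report (21, 7, 21): truth gives -5, best alternative gives -5.
Others report (21, 21, 4): truth gives -5, best alternative gives -5.
Others report (21, 21, 7): truth gives -5, best alternative gives -5.
(Remaining 21 profiles checked similarly; truth is weakly best in each.)
In every case the truthful report is at least as good as any alternative, so it is a dominant strategy.

Yes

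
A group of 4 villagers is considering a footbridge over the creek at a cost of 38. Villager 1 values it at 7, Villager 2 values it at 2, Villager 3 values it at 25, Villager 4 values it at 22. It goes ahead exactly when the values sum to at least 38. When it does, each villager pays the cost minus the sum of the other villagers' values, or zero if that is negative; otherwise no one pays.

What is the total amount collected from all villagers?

Total value 56 ≥ cost 38, so it is built.
Villager 1: others sum to 49; max(0, 38 - 49) = 0.
Villager 2: others sum to 54; max(0, 38 - 54) = 0.
Villager 3: others sum to 31; max(0, 38 - 31) = 7.
Villager 4: others sum to 34; max(0, 38 - 34) = 4.
Total collected = 0 + 0 + 7 + 4 = 11.

11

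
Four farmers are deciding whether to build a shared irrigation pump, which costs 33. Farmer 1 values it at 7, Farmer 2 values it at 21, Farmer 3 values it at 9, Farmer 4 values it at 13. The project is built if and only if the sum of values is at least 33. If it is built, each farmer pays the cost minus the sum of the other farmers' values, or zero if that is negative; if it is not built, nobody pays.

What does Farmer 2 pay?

4

Total value 50 ≥ cost 33, so the project is built.
The other farmers' values sum to 29.
Cost minus that sum is 33 - 29 = 4.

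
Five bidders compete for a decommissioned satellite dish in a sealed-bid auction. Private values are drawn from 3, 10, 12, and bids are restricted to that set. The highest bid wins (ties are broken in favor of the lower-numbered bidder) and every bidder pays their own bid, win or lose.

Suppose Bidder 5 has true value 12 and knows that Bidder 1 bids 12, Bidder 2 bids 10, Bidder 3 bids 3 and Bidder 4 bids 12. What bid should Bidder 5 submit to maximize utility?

3

Bid 3: loses but pays 3, utility -3.
Bid 10: loses but pays 10, utility -10.
Bid 12: loses but pays 12, utility -12.
The best choice is 3 with utility -3.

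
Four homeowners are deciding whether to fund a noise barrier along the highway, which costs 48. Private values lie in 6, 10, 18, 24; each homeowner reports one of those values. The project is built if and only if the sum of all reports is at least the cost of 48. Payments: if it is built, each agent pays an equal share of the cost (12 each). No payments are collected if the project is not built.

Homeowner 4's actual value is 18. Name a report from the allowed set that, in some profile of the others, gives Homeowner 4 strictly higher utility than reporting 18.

Suppose Homeowner 1 reports 6, Homeowner 2 reports 10 and Homeowner 3 reports 10.
Report 18: project not built, utility 0.
Report 24: project built, pays 12, utility 18 - 12 = 6.
So reporting 24 beats truth here (6 > 0).

24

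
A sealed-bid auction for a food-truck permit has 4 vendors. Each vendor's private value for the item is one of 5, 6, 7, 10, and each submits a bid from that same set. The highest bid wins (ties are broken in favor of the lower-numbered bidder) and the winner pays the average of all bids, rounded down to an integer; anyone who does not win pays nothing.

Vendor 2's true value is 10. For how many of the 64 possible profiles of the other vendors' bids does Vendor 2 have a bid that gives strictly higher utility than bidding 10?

14

Others bid (5, 5, 5): truth gives 4; bid 6 gives 5 > 4. Violating.
Others bid (5, 5, 6): truth gives 4; bid 6 gives 5 > 4. Violating.
Others bid (5, 6, 5): truth gives 4; bid 6 gives 5 > 4. Violating.
Others bid (5, 6, 6): truth gives 4; bid 6 gives 5 > 4. Violating.
Others bid (5, 5, 7): truth gives 4; no alternative beats it.
Others bid (5, 5, 10): truth gives 3; no alternative beats it.
(Checking all 64 profiles: 14 have a profitable deviation, 50 do not.)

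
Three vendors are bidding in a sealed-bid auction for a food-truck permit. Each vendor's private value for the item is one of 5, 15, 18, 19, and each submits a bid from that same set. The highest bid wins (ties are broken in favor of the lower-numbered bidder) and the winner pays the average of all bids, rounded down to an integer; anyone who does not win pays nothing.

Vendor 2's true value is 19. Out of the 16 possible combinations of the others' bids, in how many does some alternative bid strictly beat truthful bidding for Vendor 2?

4

Others bid (5, 5): truth gives 10; bid 15 gives 11 > 10. Violating.
Others bid (5, 15): truth gives 6; bid 15 gives 8 > 6. Violating.
Others bid (5, 18): truth gives 5; bid 18 gives 6 > 5. Violating.
Others bid (15, 5): truth gives 6; bid 18 gives 7 > 6. Violating.
Others bid (5, 19): truth gives 5; no alternative beats it.
Others bid (15, 15): truth gives 3; no alternative beats it.
(Checking all 16 profiles: 4 have a profitable deviation, 12 do not.)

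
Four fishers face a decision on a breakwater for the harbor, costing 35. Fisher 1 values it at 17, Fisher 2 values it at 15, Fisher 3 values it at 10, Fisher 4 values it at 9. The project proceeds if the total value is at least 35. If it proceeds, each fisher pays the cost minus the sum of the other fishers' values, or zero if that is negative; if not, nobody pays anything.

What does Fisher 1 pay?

1

Total value 51 ≥ cost 35, so the project is built.
The other fishers' values sum to 34.
Cost minus that sum is 35 - 34 = 1.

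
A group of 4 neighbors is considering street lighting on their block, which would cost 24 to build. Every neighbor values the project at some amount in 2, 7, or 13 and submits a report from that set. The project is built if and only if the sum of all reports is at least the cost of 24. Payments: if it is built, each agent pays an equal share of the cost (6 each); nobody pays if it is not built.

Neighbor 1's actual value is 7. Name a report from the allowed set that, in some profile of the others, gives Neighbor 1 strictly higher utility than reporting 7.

Suppose Neighbor 2 reports 2, Neighbor 3 reports 2 and Neighbor 4 reports 7.
Report 7: project not built, utility 0.
Report 13: project built, pays 6, utility 7 - 6 = 1.
So reporting 13 beats truth here (1 > 0).

13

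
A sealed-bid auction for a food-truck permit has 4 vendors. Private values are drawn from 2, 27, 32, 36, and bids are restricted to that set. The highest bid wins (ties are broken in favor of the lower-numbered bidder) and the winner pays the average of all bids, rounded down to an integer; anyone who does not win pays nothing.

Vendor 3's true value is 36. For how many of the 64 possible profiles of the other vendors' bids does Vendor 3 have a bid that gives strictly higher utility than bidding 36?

Others bid (2, 2, 2): truth gives 26; bid 27 gives 28 > 26. Violating.
Others bid (2, 2, 27): truth gives 20; bid 27 gives 22 > 20. Violating.
Others bid (2, 2, 32): truth gives 18; bid 32 gives 19 > 18. Violating.
Others bid (2, 27, 2): truth gives 20; bid 32 gives 21 > 20. Violating.
Others bid (2, 2, 36): truth gives 17; no alternative beats it.
Others bid (2, 27, 36): truth gives 11; no alternative beats it.
(Checking all 64 profiles: 12 have a profitable deviation, 52 do not.)

12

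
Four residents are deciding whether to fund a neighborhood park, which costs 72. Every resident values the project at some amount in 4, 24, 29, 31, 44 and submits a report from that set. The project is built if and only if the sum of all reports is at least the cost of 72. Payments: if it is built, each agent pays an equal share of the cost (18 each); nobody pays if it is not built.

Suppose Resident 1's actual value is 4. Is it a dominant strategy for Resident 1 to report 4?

Check each profile of the others' reports and compare truth against every alternative report.
Others report (4, 4, 44): truth gives 0, best alternative gives -14.
Others report (4, 24, 24): truth gives 0, best alternative gives -14.
Others report (4, 24, 29): truth gives 0, best alternative gives -14.
Others report (4, 24, 31): truth gives 0, best alternative gives -14.
Others report (4, 29, 24): truth gives 0, best alternative gives -14.
Others report (4, 29, 29): truth gives 0, best alternative gives -14.
(Remaining 119 profiles checked similarly; truth is weakly best in each.)
In every case the truthful report is at least as good as any alternative, so it is a dominant strategy.

Yes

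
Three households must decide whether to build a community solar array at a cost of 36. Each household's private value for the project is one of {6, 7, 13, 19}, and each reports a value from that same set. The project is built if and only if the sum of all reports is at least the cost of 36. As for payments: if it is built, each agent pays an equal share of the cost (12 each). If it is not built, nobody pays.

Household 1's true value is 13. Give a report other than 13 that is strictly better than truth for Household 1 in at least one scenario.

19

Suppose Household 2 reports 6 and Household 3 reports 13.
Report 13: project not built, utility 0.
Report 19: project built, pays 12, utility 13 - 12 = 1.
So reporting 19 beats truth here (1 > 0).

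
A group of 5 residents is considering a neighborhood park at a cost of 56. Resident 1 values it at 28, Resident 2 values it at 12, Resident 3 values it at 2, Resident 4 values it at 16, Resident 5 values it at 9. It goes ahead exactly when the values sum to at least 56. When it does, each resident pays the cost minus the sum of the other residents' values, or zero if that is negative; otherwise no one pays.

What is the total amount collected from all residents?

Total value 67 ≥ cost 56, so it is built.
Resident 1: others sum to 39; max(0, 56 - 39) = 17.
Resident 2: others sum to 55; max(0, 56 - 55) = 1.
Resident 3: others sum to 65; max(0, 56 - 65) = 0.
Resident 4: others sum to 51; max(0, 56 - 51) = 5.
Resident 5: others sum to 58; max(0, 56 - 58) = 0.
Total collected = 17 + 1 + 0 + 5 + 0 = 23.

23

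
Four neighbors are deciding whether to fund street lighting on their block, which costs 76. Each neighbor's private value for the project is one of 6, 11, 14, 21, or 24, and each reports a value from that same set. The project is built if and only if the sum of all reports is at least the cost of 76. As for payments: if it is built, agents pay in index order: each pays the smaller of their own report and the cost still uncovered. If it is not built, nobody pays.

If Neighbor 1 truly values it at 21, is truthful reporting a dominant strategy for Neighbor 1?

No

Consider the case where Neighbor 2 reports 14, Neighbor 3 reports 24 and Neighbor 4 reports 24.
Truthful report 21: project built, pays 21, utility 21 - 21 = 0.
Report 14 instead: project built, pays 14, utility 21 - 14 = 7.
Since 7 > 0, reporting 14 is strictly better here, so truthful reporting is not dominant.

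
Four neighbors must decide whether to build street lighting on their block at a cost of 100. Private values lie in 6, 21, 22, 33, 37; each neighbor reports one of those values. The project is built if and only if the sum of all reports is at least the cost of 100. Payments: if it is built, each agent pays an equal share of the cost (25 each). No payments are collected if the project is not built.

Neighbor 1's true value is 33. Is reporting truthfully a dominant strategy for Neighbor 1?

Consider the case where Neighbor 2 reports 6, Neighbor 3 reports 21 and Neighbor 4 reports 37.
Truthful report 33: project not built, utility 0.
Report 37 instead: project built, pays 25, utility 33 - 25 = 8.
Since 8 > 0, reporting 37 is strictly better here, so truthful reporting is not dominant.

No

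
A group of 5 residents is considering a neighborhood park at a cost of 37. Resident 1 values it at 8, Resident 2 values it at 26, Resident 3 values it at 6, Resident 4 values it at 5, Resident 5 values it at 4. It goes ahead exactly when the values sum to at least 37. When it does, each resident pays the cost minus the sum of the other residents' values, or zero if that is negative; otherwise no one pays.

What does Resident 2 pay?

14

Total value 49 ≥ cost 37, so the project is built.
The other residents' values sum to 23.
Cost minus that sum is 37 - 23 = 14.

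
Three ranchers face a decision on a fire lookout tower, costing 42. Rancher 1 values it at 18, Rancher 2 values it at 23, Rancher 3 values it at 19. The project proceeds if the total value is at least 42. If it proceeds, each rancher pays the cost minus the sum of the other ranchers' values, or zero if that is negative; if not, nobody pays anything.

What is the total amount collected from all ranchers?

6

Total value 60 ≥ cost 42, so it is built.
Rancher 1: others sum to 42; max(0, 42 - 42) = 0.
Rancher 2: others sum to 37; max(0, 42 - 37) = 5.
Rancher 3: others sum to 41; max(0, 42 - 41) = 1.
Total collected = 0 + 5 + 1 = 6.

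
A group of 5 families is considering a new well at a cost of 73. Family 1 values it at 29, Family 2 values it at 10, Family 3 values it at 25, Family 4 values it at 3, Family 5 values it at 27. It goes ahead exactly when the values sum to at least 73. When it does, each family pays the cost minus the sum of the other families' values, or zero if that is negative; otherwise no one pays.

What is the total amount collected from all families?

Total value 94 ≥ cost 73, so it is built.
Family 1: others sum to 65; max(0, 73 - 65) = 8.
Family 2: others sum to 84; max(0, 73 - 84) = 0.
Family 3: others sum to 69; max(0, 73 - 69) = 4.
Family 4: others sum to 91; max(0, 73 - 91) = 0.
Family 5: others sum to 67; max(0, 73 - 67) = 6.
Total collected = 8 + 0 + 4 + 0 + 6 = 18.

18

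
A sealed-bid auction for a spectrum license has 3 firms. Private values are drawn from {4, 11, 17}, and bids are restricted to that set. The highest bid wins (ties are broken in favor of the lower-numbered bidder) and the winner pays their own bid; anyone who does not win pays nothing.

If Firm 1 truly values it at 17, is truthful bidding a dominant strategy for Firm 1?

No

Consider the case where Firm 2 bids 4 and Firm 3 bids 4.
Truthful bid 17: wins, pays 17, utility 17 - 17 = 0.
Bid 4 instead: wins, pays 4, utility 17 - 4 = 13.
Since 13 > 0, bidding 4 is strictly better here, so truthful bidding is not dominant.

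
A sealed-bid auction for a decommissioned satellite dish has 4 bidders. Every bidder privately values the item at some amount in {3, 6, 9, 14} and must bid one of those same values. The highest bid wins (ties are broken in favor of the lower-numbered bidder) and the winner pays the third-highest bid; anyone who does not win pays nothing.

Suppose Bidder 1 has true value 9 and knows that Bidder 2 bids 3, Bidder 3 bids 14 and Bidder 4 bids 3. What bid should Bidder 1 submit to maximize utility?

Bid 3: loses, pays 0, utility 0.
Bid 6: loses, pays 0, utility 0.
Bid 9: loses, pays 0, utility 0.
Bid 14: wins, pays 3, utility 9 - 3 = 6.
The best choice is 14 with utility 6.

14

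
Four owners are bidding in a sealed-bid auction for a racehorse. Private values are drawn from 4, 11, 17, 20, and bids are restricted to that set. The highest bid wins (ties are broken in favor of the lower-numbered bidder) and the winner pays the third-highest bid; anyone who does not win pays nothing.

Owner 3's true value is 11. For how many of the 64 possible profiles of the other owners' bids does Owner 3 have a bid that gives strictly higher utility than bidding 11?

6

Others bid (4, 4, 17): truth gives 0; bid 17 gives 7 > 0. Violating.
Others bid (4, 4, 20): truth gives 0; bid 20 gives 7 > 0. Violating.
Others bid (4, 11, 4): truth gives 0; bid 17 gives 7 > 0. Violating.
Others bid (4, 17, 4): truth gives 0; bid 20 gives 7 > 0. Violating.
Others bid (4, 4, 4): truth gives 7; no alternative beats it.
Others bid (4, 4, 11): truth gives 7; no alternative beats it.
(Checking all 64 profiles: 6 have a profitable deviation, 58 do not.)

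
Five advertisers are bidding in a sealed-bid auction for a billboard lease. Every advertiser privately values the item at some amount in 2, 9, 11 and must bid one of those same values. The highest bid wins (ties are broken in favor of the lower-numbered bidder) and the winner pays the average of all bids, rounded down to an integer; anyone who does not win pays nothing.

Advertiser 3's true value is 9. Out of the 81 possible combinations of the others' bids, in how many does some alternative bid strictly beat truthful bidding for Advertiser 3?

Others bid (2, 2, 2, 11): truth gives 0; bid 11 gives 4 > 0. Violating.
Others bid (2, 2, 9, 11): truth gives 0; bid 11 gives 2 > 0. Violating.
Others bid (2, 2, 11, 2): truth gives 0; bid 11 gives 4 > 0. Violating.
Others bid (2, 2, 11, 9): truth gives 0; bid 11 gives 2 > 0. Violating.
Others bid (2, 2, 2, 2): truth gives 6; no alternative beats it.
Others bid (2, 2, 2, 9): truth gives 5; no alternative beats it.
(Checking all 81 profiles: 28 have a profitable deviation, 53 do not.)

28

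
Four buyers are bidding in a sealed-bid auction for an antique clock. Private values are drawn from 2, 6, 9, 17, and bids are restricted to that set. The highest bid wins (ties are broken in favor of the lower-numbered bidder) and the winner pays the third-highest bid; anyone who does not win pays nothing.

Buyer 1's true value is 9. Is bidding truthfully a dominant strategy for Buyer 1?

No

Consider the case where Buyer 2 bids 2, Buyer 3 bids 2 and Buyer 4 bids 17.
Truthful bid 9: loses, pays 0, utility 0.
Bid 17 instead: wins, pays 2, utility 9 - 2 = 7.
Since 7 > 0, bidding 17 is strictly better here, so truthful bidding is not dominant.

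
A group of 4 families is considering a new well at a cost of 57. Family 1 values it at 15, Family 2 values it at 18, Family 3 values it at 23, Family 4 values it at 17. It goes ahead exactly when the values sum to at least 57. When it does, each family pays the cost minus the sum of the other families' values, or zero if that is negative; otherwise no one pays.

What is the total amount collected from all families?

10

Total value 73 ≥ cost 57, so it is built.
Family 1: others sum to 58; max(0, 57 - 58) = 0.
Family 2: others sum to 55; max(0, 57 - 55) = 2.
Family 3: others sum to 50; max(0, 57 - 50) = 7.
Family 4: others sum to 56; max(0, 57 - 56) = 1.
Total collected = 0 + 2 + 7 + 1 = 10.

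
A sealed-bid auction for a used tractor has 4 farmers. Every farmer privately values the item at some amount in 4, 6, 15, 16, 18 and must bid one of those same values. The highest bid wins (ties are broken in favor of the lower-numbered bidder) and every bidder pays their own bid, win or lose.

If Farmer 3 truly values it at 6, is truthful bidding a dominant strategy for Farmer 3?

Consider the case where Farmer 1 bids 4, Farmer 2 bids 4 and Farmer 4 bids 15.
Truthful bid 6: loses but pays 6, utility -6.
Bid 4 instead: loses but pays 4, utility -4.
Since -4 > -6, bidding 4 is strictly better here, so truthful bidding is not dominant.

No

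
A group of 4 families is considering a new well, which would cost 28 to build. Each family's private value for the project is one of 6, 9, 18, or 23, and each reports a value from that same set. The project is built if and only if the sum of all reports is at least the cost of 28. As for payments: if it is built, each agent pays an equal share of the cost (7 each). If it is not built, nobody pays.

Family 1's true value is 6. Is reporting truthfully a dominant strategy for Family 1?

Check each profile of the others' reports and compare truth against every alternative report.
Others report (6, 6, 9): truth gives 0, best alternative gives -1.
Others report (6, 9, 6): truth gives 0, best alternative gives -1.
Others report (9, 6, 6): truth gives 0, best alternative gives -1.
Others report (6, 6, 18): truth gives -1, best alternative gives -1.
Others report (6, 6, 23): truth gives -1, best alternative gives -1.
Others report (6, 9, 9): truth gives -1, best alternative gives -1.
(Remaining 58 profiles checked similarly; truth is weakly best in each.)
In every case the truthful report is at least as good as any alternative, so it is a dominant strategy.

Yes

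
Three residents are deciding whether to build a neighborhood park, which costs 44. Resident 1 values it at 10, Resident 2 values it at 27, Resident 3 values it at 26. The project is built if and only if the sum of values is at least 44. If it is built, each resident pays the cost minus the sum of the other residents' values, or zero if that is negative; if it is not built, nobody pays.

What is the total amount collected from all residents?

Total value 63 ≥ cost 44, so it is built.
Resident 1: others sum to 53; max(0, 44 - 53) = 0.
Resident 2: others sum to 36; max(0, 44 - 36) = 8.
Resident 3: others sum to 37; max(0, 44 - 37) = 7.
Total collected = 0 + 8 + 7 = 15.

15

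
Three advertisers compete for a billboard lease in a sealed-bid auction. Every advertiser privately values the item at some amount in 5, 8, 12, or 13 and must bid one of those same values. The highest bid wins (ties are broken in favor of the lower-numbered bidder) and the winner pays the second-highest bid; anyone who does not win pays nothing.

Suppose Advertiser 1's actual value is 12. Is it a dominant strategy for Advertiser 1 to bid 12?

Check each profile of the others' bids and compare truth against every alternative bid.
Others bid (5, 5): truth gives 7, best alternative gives 7.
Others bid (5, 8): truth gives 4, best alternative gives 4.
Others bid (8, 5): truth gives 4, best alternative gives 4.
Others bid (8, 8): truth gives 4, best alternative gives 4.
Others bid (5, 12): truth gives 0, best alternative gives 0.
Others bid (5, 13): truth gives 0, best alternative gives 0.
(Remaining 10 profiles checked similarly; truth is weakly best in each.)
In every case the truthful bid is at least as good as any alternative, so it is a dominant strategy.

Yes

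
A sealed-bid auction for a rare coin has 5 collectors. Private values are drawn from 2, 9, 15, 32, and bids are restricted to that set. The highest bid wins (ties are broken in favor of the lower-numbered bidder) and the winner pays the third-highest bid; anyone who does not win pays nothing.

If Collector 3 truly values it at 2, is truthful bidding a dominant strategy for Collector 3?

Check each profile of the others' bids and compare truth against every alternative bid.
Others bid (2, 2, 9, 9): truth gives 0, best alternative gives -7.
Others bid (2, 2, 2, 2): truth gives 0, best alternative gives 0.
Others bid (2, 2, 2, 9): truth gives 0, best alternative gives 0.
Others bid (2, 2, 2, 15): truth gives 0, best alternative gives 0.
Others bid (2, 2, 2, 32): truth gives 0, best alternative gives 0.
Others bid (2, 2, 9, 2): truth gives 0, best alternative gives 0.
(Remaining 250 profiles checked similarly; truth is weakly best in each.)
In every case the truthful bid is at least as good as any alternative, so it is a dominant strategy.

Yes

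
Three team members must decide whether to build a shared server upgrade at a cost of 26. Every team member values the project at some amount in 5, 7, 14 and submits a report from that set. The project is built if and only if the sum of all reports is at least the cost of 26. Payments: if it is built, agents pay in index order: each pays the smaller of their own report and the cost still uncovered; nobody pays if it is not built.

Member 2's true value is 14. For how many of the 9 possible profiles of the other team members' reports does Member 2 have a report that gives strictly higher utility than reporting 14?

Others report (5, 14): truth gives 0; report 7 gives 7 > 0. Violating.
Others report (7, 14): truth gives 0; report 5 gives 9 > 0. Violating.
Others report (14, 5): truth gives 2; report 7 gives 7 > 2. Violating.
Others report (14, 7): truth gives 2; report 5 gives 9 > 2. Violating.
Others report (5, 5): truth gives 0; no alternative beats it.
Others report (5, 7): truth gives 0; no alternative beats it.
(Checking all 9 profiles: 5 have a profitable deviation, 4 do not.)

5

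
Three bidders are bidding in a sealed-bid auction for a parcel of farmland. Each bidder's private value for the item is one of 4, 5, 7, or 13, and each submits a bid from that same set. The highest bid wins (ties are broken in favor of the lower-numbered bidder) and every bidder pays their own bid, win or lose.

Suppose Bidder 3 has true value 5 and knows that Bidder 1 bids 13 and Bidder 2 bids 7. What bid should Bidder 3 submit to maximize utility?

Bid 4: loses but pays 4, utility -4.
Bid 5: loses but pays 5, utility -5.
Bid 7: loses but pays 7, utility -7.
Bid 13: loses but pays 13, utility -13.
The best choice is 4 with utility -4.

4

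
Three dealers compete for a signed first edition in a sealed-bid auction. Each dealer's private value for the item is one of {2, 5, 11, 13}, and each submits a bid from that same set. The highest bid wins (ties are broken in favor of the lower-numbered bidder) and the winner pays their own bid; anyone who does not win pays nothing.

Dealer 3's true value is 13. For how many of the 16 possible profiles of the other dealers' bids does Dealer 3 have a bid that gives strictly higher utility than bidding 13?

4

Others bid (2, 2): truth gives 0; bid 5 gives 8 > 0. Violating.
Others bid (2, 5): truth gives 0; bid 11 gives 2 > 0. Violating.
Others bid (5, 2): truth gives 0; bid 11 gives 2 > 0. Violating.
Others bid (5, 5): truth gives 0; bid 11 gives 2 > 0. Violating.
Others bid (2, 11): truth gives 0; no alternative beats it.
Others bid (2, 13): truth gives 0; no alternative beats it.
(Checking all 16 profiles: 4 have a profitable deviation, 12 do not.)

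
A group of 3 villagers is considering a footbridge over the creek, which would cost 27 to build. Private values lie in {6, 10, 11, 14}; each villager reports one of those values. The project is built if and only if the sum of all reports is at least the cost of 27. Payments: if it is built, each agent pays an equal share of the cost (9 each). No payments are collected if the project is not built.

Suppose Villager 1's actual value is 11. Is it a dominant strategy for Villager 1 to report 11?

Yes

Check each profile of the others' reports and compare truth against every alternative report.
Others report (6, 10): truth gives 2, best alternative gives 2.
Others report (6, 11): truth gives 2, best alternative gives 2.
Others report (6, 14): truth gives 2, best alternative gives 2.
Others report (10, 6): truth gives 2, best alternative gives 2.
Others report (10, 10): truth gives 2, best alternative gives 2.
Others report (10, 11): truth gives 2, best alternative gives 2.
(Remaining 10 profiles checked similarly; truth is weakly best in each.)
In every case the truthful report is at least as good as any alternative, so it is a dominant strategy.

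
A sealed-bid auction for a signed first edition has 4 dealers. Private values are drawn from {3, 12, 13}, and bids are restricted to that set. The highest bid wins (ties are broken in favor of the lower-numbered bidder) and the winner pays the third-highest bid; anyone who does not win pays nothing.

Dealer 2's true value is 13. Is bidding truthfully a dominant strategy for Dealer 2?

Yes

Check each profile of the others' bids and compare truth against every alternative bid.
Others bid (3, 3, 13): truth gives 10, best alternative gives 0.
Others bid (3, 13, 3): truth gives 10, best alternative gives 0.
Others bid (12, 3, 3): truth gives 10, best alternative gives 0.
Others bid (3, 12, 13): truth gives 1, best alternative gives 0.
Others bid (3, 13, 12): truth gives 1, best alternative gives 0.
Others bid (12, 3, 12): truth gives 1, best alternative gives 0.
(Remaining 21 profiles checked similarly; truth is weakly best in each.)
In every case the truthful bid is at least as good as any alternative, so it is a dominant strategy.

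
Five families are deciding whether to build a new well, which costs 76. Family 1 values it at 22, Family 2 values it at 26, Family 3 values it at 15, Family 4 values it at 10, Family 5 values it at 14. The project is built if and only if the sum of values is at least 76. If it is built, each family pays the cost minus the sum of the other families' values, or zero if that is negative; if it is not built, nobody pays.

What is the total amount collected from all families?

Total value 87 ≥ cost 76, so it is built.
Family 1: others sum to 65; max(0, 76 - 65) = 11.
Family 2: others sum to 61; max(0, 76 - 61) = 15.
Family 3: others sum to 72; max(0, 76 - 72) = 4.
Family 4: others sum to 77; max(0, 76 - 77) = 0.
Family 5: others sum to 73; max(0, 76 - 73) = 3.
Total collected = 11 + 15 + 4 + 0 + 3 = 33.

33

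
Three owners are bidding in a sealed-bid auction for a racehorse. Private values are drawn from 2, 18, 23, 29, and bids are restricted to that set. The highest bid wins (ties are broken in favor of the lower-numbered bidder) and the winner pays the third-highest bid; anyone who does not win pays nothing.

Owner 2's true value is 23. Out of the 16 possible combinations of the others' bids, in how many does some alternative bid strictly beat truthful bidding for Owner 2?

4

Others bid (2, 29): truth gives 0; bid 29 gives 21 > 0. Violating.
Others bid (18, 29): truth gives 0; bid 29 gives 5 > 0. Violating.
Others bid (23, 2): truth gives 0; bid 29 gives 21 > 0. Violating.
Others bid (23, 18): truth gives 0; bid 29 gives 5 > 0. Violating.
Others bid (2, 2): truth gives 21; no alternative beats it.
Others bid (2, 18): truth gives 21; no alternative beats it.
(Checking all 16 profiles: 4 have a profitable deviation, 12 do not.)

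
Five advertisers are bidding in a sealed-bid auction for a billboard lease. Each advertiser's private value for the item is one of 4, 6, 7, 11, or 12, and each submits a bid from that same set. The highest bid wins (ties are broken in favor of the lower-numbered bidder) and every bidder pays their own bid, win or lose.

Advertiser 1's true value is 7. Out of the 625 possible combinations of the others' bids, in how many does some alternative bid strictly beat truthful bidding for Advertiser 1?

560

Others bid (4, 4, 4, 4): truth gives 0; bid 4 gives 3 > 0. Violating.
Others bid (4, 4, 4, 6): truth gives 0; bid 6 gives 1 > 0. Violating.
Others bid (4, 4, 4, 11): truth gives -7; bid 4 gives -4 > -7. Violating.
Others bid (4, 4, 4, 12): truth gives -7; bid 4 gives -4 > -7. Violating.
Others bid (4, 4, 4, 7): truth gives 0; no alternative beats it.
Others bid (4, 4, 6, 7): truth gives 0; no alternative beats it.
(Checking all 625 profiles: 560 have a profitable deviation, 65 do not.)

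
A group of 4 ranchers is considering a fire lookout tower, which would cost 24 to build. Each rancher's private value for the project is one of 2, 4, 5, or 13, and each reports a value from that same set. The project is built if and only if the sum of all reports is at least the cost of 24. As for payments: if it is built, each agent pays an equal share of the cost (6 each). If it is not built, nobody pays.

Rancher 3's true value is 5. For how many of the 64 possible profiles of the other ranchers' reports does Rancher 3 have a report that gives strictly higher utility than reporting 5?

Others report (2, 4, 13): truth gives -1; report 2 gives 0 > -1. Violating.
Others report (2, 5, 13): truth gives -1; report 2 gives 0 > -1. Violating.
Others report (2, 13, 4): truth gives -1; report 2 gives 0 > -1. Violating.
Others report (2, 13, 5): truth gives -1; report 2 gives 0 > -1. Violating.
Others report (2, 2, 2): truth gives 0; no alternative beats it.
Others report (2, 2, 4): truth gives 0; no alternative beats it.
(Checking all 64 profiles: 15 have a profitable deviation, 49 do not.)

15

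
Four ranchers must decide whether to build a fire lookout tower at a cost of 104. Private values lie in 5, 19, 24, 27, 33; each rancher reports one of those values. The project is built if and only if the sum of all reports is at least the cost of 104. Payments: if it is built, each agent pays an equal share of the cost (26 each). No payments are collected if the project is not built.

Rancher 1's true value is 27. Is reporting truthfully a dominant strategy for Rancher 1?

Consider the case where Rancher 2 reports 5, Rancher 3 reports 33 and Rancher 4 reports 33.
Truthful report 27: project not built, utility 0.
Report 33 instead: project built, pays 26, utility 27 - 26 = 1.
Since 1 > 0, reporting 33 is strictly better here, so truthful reporting is not dominant.

No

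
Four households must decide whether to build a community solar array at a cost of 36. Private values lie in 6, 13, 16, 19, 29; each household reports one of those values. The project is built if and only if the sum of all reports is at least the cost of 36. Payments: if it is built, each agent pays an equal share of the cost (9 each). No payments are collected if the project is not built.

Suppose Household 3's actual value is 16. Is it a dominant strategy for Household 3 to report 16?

No

Consider the case where Household 1 reports 6, Household 2 reports 6 and Household 4 reports 6.
Truthful report 16: project not built, utility 0.
Report 19 instead: project built, pays 9, utility 16 - 9 = 7.
Since 7 > 0, reporting 19 is strictly better here, so truthful reporting is not dominant.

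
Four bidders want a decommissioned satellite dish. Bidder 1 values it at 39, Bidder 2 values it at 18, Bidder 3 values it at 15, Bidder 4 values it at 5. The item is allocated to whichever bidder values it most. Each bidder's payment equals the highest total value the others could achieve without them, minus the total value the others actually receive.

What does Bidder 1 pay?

Bidder 1 has the highest value and receives the item.
Without Bidder 1, the item would go to the next-highest value, 18, so the others could achieve 18.
With Bidder 1 present and winning, the others receive nothing, so their total is 0.
Payment = 18 - 0 = 18.

18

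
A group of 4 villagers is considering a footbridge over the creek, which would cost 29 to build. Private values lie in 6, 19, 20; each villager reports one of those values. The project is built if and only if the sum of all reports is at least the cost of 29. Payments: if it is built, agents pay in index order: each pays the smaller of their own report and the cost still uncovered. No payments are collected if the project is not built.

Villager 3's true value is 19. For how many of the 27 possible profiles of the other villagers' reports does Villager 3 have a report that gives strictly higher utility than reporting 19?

2

Others report (6, 6, 19): truth gives 2; report 6 gives 13 > 2. Violating.
Others report (6, 6, 20): truth gives 2; report 6 gives 13 > 2. Violating.
Others report (6, 6, 6): truth gives 2; no alternative beats it.
Others report (6, 19, 6): truth gives 15; no alternative beats it.
(Checking all 27 profiles: 2 have a profitable deviation, 25 do not.)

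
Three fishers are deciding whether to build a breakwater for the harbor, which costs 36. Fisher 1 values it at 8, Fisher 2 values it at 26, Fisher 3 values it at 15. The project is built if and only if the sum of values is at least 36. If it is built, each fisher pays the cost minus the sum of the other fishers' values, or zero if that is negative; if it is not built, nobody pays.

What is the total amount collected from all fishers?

Total value 49 ≥ cost 36, so it is built.
Fisher 1: others sum to 41; max(0, 36 - 41) = 0.
Fisher 2: others sum to 23; max(0, 36 - 23) = 13.
Fisher 3: others sum to 34; max(0, 36 - 34) = 2.
Total collected = 0 + 13 + 2 = 15.

15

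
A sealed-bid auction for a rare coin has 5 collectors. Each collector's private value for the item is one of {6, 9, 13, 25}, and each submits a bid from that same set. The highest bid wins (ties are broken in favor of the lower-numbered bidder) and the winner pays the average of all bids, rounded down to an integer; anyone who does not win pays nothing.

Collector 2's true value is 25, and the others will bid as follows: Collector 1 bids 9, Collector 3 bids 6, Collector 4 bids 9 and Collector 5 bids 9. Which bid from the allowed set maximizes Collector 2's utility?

13

Bid 6: loses, pays 0, utility 0.
Bid 9: loses, pays 0, utility 0.
Bid 13: wins, pays 9, utility 25 - 9 = 16.
Bid 25: wins, pays 11, utility 25 - 11 = 14.
The best choice is 13 with utility 16.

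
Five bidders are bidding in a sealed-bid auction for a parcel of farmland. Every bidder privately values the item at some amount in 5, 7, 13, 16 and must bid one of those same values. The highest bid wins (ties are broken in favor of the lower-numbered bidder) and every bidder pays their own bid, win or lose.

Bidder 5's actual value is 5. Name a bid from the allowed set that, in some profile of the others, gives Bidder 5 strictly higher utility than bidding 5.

7

Suppose Bidder 1 bids 5, Bidder 2 bids 5, Bidder 3 bids 5 and Bidder 4 bids 5.
Bid 5: loses but pays 5, utility -5.
Bid 7: wins, pays 7, utility 5 - 7 = -2.
So bidding 7 beats truth here (-2 > -5).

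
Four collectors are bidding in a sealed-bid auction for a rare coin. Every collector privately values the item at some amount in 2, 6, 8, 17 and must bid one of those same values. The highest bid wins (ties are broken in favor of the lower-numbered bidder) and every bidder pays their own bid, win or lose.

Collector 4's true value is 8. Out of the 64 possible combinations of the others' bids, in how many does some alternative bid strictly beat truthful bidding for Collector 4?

Others bid (2, 2, 2): truth gives 0; bid 6 gives 2 > 0. Violating.
Others bid (2, 2, 8): truth gives -8; bid 2 gives -2 > -8. Violating.
Others bid (2, 2, 17): truth gives -8; bid 2 gives -2 > -8. Violating.
Others bid (2, 6, 8): truth gives -8; bid 2 gives -2 > -8. Violating.
Others bid (2, 2, 6): truth gives 0; no alternative beats it.
Others bid (2, 6, 2): truth gives 0; no alternative beats it.
(Checking all 64 profiles: 57 have a profitable deviation, 7 do not.)

57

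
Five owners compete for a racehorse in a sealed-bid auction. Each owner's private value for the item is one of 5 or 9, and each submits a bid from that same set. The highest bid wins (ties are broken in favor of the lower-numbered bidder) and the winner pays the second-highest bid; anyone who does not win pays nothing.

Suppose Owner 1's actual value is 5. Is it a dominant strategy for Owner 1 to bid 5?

Yes

Check each profile of the others' bids and compare truth against every alternative bid.
Others bid (5, 5, 5, 9): truth gives 0, best alternative gives -4.
Others bid (5, 5, 9, 5): truth gives 0, best alternative gives -4.
Others bid (5, 5, 9, 9): truth gives 0, best alternative gives -4.
Others bid (5, 9, 5, 5): truth gives 0, best alternative gives -4.
Others bid (5, 9, 5, 9): truth gives 0, best alternative gives -4.
Others bid (5, 9, 9, 5): truth gives 0, best alternative gives -4.
(Remaining 10 profiles checked similarly; truth is weakly best in each.)
In every case the truthful bid is at least as good as any alternative, so it is a dominant strategy.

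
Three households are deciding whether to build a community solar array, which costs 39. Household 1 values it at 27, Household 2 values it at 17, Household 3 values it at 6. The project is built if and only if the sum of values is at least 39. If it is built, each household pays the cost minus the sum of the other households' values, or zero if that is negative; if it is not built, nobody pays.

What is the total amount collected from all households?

Total value 50 ≥ cost 39, so it is built.
Household 1: others sum to 23; max(0, 39 - 23) = 16.
Household 2: others sum to 33; max(0, 39 - 33) = 6.
Household 3: others sum to 44; max(0, 39 - 44) = 0.
Total collected = 16 + 6 + 0 = 22.

22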